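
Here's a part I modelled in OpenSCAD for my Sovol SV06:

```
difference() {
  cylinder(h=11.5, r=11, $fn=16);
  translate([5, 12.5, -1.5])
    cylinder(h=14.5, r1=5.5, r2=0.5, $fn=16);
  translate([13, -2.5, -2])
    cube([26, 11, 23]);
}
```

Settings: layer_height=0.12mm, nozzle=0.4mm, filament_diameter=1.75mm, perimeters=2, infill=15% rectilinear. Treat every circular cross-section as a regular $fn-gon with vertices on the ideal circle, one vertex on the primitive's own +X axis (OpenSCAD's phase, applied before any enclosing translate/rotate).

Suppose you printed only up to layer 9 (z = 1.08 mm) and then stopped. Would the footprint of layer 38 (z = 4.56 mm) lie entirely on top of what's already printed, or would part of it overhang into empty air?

Compare the two slices. At z = 1.08: the r=11 cylinder contributes a regular 16-gon of circumradius 11 (area = (16/2)·11.000²·sin(360°/16) = 370.44 mm²); the cone at (5, 12.5): at t=0.178 of its height the radius interpolates to r₁+(r₂−r₁)t = 4.610, giving a regular 16-gon of that circumradius (area = (16/2)·4.610²·sin(360°/16) = 65.07 mm²); the cube at (13, -2.5) (footprint 26×11) is included at this height (area 286.00 mm²); Taking the first minus the rest: starting from the r=11 cylinder (370.44 mm²), the cone at (5, 12.5) partially overlaps it — only the 8.74 mm² overlap (of its 65.07 mm²) is removed, clipping the outline; the 26×11 cube at (13, -2.5) misses the remaining region (no effect) — area = 361.70 mm². At z = 4.56: the r=11 cylinder gives a regular 16-gon of circumradius 11 (constant along its height) (area = (16/2)·11.000²·sin(360°/16) = 370.44 mm²); the cone at (5, 12.5) contributes a regular 16-gon of circumradius 3.410 (interpolated between r1=5.5 and r2=0.5 at t=0.418) (area = (16/2)·3.410²·sin(360°/16) = 35.61 mm²); the cube at (13, -2.5) is present — its section is the full 26×11 rectangle (area 286.00 mm²); After the difference (first − rest): starting from the r=11 cylinder (370.44 mm²), the cone at (5, 12.5) partially overlaps it — only the 2.01 mm² overlap (of its 35.61 mm²) is removed, clipping the outline; the 26×11 cube at (13, -2.5) misses the remaining region (no effect) — area = 368.43 mm². Checking containment: at z = 4.56 the cross-section extends beyond the z = 1.08 cross-section by about 6.73 mm².

part overhangs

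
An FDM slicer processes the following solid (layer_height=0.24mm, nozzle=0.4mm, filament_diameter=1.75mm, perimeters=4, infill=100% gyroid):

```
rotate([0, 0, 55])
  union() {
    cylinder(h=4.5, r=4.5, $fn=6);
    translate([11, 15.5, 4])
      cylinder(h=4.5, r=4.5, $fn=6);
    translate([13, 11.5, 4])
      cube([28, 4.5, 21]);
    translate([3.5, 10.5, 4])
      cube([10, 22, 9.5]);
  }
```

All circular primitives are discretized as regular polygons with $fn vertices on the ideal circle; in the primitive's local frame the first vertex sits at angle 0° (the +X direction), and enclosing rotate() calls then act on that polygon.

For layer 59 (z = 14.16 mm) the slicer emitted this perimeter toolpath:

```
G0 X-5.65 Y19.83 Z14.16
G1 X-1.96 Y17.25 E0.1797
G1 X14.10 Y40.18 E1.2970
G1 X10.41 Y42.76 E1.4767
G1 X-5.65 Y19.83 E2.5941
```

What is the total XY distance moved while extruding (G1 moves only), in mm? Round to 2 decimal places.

64.99 mm

Sum the Euclidean lengths of each G1 segment: total = 64.99 mm.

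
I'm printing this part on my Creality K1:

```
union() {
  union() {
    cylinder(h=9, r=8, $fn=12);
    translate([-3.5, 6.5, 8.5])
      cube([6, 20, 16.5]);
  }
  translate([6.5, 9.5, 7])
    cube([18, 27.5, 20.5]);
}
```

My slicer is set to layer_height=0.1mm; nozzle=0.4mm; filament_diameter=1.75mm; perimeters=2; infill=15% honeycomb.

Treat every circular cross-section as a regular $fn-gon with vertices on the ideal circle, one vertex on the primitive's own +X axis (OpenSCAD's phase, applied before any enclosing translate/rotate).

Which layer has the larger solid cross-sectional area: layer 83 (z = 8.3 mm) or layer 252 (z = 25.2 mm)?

Layer 83 (z = 8.3): the cylinder: section is a regular 12-gon, circumradius r=8 (area = (12/2)·8.000²·sin(360°/12) = 192.00 mm²); the cube at (-3.5, 6.5) does not reach this height (z outside [8.5, 25]); Taking the union: only the r=8 cylinder is present, so the union is just that shape — area = 192.00 mm²; the 18×27.5 cube at (6.5, 9.5) contributes its full rectangle (area 495.00 mm²); Merging all regions: the 2 present regions are separate (no shared area or edge), so areas and boundary lengths simply add and each stays a separate island — area = 687.00 mm². So its area = 687.00 mm². Layer 252 (z = 25.2): the cylinder does not reach this height (z outside [0, 9]); the cube at (-3.5, 6.5) is absent (z outside [8.5, 25]); Merging all regions: nothing is present at this height; the cube at (6.5, 9.5) is present — its section is the full 18×27.5 rectangle (area 495.00 mm²); Taking the union: only the 18×27.5 cube at (6.5, 9.5) is present, so the union is just that shape — area = 495.00 mm². So its area = 495.00 mm². Layer 83 is larger (687.00 vs 495.00 mm²).

layer 83 (z = 8.3 mm)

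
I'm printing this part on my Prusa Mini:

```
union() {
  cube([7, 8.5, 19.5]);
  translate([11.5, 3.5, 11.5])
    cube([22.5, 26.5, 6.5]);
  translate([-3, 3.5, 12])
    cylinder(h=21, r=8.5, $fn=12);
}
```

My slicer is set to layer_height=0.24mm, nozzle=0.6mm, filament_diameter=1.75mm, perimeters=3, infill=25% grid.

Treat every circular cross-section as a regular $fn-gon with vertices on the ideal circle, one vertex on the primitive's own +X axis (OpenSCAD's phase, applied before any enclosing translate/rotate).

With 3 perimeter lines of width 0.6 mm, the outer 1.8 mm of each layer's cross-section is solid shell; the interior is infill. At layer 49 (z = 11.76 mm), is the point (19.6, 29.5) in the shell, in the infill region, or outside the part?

shell

At z = 11.76 mm: the cube is present — its section is the full 7×8.5 rectangle; the cube at (11.5, 3.5) is present — its section is the full 22.5×26.5 rectangle; the cylinder at (-3, 3.5) is not intersected at this z (z outside [12, 33]); Taking the union: the 2 present regions are separate (no shared area or edge), so areas and boundary lengths simply add and each stays a separate island — 2 connected regions. Overall, the cross-section has 2 separate islands. The nearest boundary edge runs (11.50, 30.00)→(34.00, 30.00); distance from the point to it = 0.50 mm. (Shell/infill is judged within the island containing the point — the largest one.) The point is inside the cross-section, 0.50 mm from the nearest boundary — within the 1.8 mm shell band (3 × 0.6).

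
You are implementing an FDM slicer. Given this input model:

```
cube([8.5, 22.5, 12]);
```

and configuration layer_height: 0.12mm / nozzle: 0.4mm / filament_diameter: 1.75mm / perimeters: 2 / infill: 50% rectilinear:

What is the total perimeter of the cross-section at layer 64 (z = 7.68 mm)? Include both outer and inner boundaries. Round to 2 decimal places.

At z = 7.68 mm: the cube (footprint 8.5×22.5) is included at this height (perimeter 62.00 mm). Overall, the cross-section is a single solid region. Total boundary length (outer) = 62.00 mm.

62.00 mm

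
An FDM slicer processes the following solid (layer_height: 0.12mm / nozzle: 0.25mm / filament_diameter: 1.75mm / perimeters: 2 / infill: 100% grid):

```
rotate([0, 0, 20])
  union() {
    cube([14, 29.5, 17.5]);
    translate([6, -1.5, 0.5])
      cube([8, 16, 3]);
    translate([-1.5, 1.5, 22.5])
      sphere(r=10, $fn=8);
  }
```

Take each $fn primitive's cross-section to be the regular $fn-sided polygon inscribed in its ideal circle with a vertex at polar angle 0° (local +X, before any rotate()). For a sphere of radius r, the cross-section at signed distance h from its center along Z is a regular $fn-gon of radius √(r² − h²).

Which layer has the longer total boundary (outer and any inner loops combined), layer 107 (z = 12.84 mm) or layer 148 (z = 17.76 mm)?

layer 107 (z = 12.84 mm)

Layer 107 (z = 12.84): the cube (footprint 14×29.5) is included at this height (perimeter 87.00 mm); the cube at (6, -1.5) is not intersected at this z (z outside [0.5, 3.5]); the sphere at (-1.5, 1.5): section is a regular 8-gon, circumradius = √(r²−h²) = √(10²−9.66²) = 2.585 (perimeter = 2·8·2.585·sin(180°/8) = 15.83 mm); Taking the union: the regions partially overlap (shared area 2.48 mm²), so the edge portions inside another operand are dropped and the merged outline is re-measured after clipping — boundary = 94.94 mm; (whole slice rotated 20° about Z — lengths, areas and connectivity unchanged). So its perimeter = 94.94 mm. Layer 148 (z = 17.76): the cube is not intersected at this z (z outside [0, 17.5]); the cube at (6, -1.5) is absent (z outside [0.5, 3.5]); the r=10 sphere at (-1.5, 1.5) contributes a regular 8-gon of circumradius √(10²−4.74²) = 8.805 (perimeter = 2·8·8.805·sin(180°/8) = 53.91 mm); Merging all regions: only the r=10 sphere at (-1.5, 1.5) is present, so the union is just that shape — boundary = 53.91 mm; (rotated 20° about Z; rotation is an isometry so areas/perimeters/island counts are preserved). So its perimeter = 53.91 mm. Layer 107 is larger (94.94 vs 53.91 mm).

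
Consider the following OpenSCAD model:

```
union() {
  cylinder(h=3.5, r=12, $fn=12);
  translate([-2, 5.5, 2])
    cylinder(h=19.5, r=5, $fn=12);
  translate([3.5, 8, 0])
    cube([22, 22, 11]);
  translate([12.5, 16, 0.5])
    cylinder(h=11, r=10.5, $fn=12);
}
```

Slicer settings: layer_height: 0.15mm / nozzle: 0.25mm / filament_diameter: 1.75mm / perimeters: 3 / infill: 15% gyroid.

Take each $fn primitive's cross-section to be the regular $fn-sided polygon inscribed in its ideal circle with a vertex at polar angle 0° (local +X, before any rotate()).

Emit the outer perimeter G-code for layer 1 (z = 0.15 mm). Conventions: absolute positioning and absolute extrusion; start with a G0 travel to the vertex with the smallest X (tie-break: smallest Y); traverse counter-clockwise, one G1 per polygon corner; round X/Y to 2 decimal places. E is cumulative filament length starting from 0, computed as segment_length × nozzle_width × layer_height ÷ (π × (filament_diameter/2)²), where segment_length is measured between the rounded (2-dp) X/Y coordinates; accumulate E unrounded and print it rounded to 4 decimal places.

G0 X-12.00 Y0.00 Z0.15
G1 X-10.39 Y-6.00 E0.0969
G1 X-6.00 Y-10.39 E0.1936
G1 X0.00 Y-12.00 E0.2905
G1 X6.00 Y-10.39 E0.3874
G1 X10.39 Y-6.00 E0.4841
G1 X12.00 Y0.00 E0.5810
G1 X10.39 Y6.00 E0.6779
G1 X8.39 Y8.00 E0.7220
G1 X25.50 Y8.00 E0.9887
G1 X25.50 Y30.00 E1.3317
G1 X3.50 Y30.00 E1.6747
G1 X3.50 Y11.06 E1.9700
G1 X0.00 Y12.00 E2.0265
G1 X-6.00 Y10.39 E2.1233
G1 X-10.39 Y6.00 E2.2201
G1 X-12.00 Y0.00 E2.3170

At z = 0.15 mm: the r=12 cylinder contributes a regular 12-gon of circumradius 12; the cylinder at (-2, 5.5) is absent (z outside [2, 21.5]); the 22×22 cube at (3.5, 8) contributes its full rectangle; the cylinder at (12.5, 16) does not reach this height (z outside [0.5, 11.5]); Taking the union: the regions partially overlap (shared area 9.68 mm²), so overlapping operands fuse into one piece — 1 connected region. The outline is a single polygon with 16 vertices. Extrusion per mm of travel: 0.25 × 0.15 / (π × 0.875²) = 0.015591. Accumulating E over each segment gives final E = 2.3170.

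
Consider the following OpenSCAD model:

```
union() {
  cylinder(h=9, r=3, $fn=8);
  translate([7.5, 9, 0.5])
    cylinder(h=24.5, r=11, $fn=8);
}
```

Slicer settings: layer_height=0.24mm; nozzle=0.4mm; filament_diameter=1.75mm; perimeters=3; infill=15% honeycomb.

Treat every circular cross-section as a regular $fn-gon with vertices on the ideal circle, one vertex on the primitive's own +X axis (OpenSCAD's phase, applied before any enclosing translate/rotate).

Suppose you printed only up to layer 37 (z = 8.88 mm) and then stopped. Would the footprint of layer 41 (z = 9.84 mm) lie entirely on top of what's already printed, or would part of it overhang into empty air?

Compare the two slices. At z = 8.88: the cylinder: section is a regular 8-gon, circumradius r=3 (area = (8/2)·3.000²·sin(360°/8) = 25.46 mm²); the cylinder at (7.5, 9): section is a regular 8-gon, circumradius r=11 (area = (8/2)·11.000²·sin(360°/8) = 342.24 mm²); Taking the union: the regions partially overlap — summed areas 367.70 mm² minus the doubly-counted overlap 5.89 mm² gives 361.81 mm² — area = 361.81 mm². At z = 9.84: the cylinder is absent (z outside [0, 9]); the r=11 cylinder at (7.5, 9) contributes a regular 8-gon of circumradius 11 (area = (8/2)·11.000²·sin(360°/8) = 342.24 mm²); Merging all regions: only the r=11 cylinder at (7.5, 9) is present, so the union is just that shape — area = 342.24 mm². Checking containment: the cross-section at z = 9.84 is a subset of the cross-section at z = 8.88.

entirely on top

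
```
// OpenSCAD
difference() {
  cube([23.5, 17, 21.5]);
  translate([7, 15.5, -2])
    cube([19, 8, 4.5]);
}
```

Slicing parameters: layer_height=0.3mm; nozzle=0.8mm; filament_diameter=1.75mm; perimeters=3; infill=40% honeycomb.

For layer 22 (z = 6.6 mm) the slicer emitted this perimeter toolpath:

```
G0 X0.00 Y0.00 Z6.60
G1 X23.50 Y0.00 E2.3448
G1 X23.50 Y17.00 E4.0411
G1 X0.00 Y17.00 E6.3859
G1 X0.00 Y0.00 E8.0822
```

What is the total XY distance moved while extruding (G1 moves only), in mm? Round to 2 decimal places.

81.00 mm

Sum the Euclidean lengths of each G1 segment: total = 81.00 mm.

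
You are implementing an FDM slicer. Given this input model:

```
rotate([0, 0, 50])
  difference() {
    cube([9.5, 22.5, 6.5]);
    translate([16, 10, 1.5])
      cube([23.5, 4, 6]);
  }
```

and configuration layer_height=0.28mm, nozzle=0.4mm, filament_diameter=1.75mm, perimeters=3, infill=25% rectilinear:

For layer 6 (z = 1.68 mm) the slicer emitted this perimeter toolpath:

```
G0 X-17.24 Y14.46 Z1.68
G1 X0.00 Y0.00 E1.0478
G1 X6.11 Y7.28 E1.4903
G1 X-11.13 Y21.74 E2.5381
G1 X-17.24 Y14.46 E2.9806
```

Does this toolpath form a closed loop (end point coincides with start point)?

Start point (G0): (-17.24, 14.46). End point (last G1): the path returns to the start — closed.

yes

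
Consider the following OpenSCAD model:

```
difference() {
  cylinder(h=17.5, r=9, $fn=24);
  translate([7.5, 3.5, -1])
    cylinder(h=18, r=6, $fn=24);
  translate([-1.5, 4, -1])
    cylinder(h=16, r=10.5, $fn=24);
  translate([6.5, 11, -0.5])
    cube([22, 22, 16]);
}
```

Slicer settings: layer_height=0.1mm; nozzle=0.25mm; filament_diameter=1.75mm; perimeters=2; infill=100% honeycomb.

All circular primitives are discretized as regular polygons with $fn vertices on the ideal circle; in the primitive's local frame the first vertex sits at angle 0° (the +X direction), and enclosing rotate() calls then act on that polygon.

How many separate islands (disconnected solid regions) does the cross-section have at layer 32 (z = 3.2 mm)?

1

At z = 3.2 mm: the cylinder: section is a regular 24-gon, circumradius r=9; the cylinder at (7.5, 3.5): section is a regular 24-gon, circumradius r=6; the cylinder at (-1.5, 4): section is a regular 24-gon, circumradius r=10.5; the cube at (6.5, 11) is present — its section is the full 22×22 rectangle; Taking the first minus the rest: starting from the r=9 cylinder, the r=6 cylinder at (7.5, 3.5) partially overlaps it — only the 55.59 mm² overlap (of its 111.81 mm²) is removed, clipping the outline; the r=10.5 cylinder at (-1.5, 4) partially overlaps it — only the 158.05 mm² overlap (of its 342.42 mm²) is removed, clipping the outline; the 22×22 cube at (6.5, 11) misses the remaining region (no effect) — 1 connected region. Overall, the cross-section is a single solid region. Island count = 1.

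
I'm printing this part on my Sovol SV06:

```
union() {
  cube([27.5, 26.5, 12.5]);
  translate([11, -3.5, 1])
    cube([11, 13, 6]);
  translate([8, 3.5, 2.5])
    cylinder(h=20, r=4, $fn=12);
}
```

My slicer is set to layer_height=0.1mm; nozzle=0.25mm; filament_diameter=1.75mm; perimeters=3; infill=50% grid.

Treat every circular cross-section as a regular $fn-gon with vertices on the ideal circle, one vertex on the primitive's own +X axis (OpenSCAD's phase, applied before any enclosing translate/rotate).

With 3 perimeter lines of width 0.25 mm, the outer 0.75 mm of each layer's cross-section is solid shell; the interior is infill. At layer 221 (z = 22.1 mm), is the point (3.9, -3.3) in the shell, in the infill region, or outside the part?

outside

At z = 22.1 mm: the cube does not reach this height (z outside [0, 12.5]); the cube at (11, -3.5) does not reach this height (z outside [1, 7]); the r=4 cylinder at (8, 3.5) gives a regular 12-gon of circumradius 4 (constant along its height); Taking the union: only the r=4 cylinder at (8, 3.5) is present, so the union is just that shape — 1 connected region. Overall, the cross-section is a single solid region. The nearest boundary edge runs (4.54, 1.50)→(6.00, 0.04); distance from the point to it = 3.94 mm. The point is not inside any of the regions above, so it lies outside the cross-section (3.94 mm from the nearest boundary).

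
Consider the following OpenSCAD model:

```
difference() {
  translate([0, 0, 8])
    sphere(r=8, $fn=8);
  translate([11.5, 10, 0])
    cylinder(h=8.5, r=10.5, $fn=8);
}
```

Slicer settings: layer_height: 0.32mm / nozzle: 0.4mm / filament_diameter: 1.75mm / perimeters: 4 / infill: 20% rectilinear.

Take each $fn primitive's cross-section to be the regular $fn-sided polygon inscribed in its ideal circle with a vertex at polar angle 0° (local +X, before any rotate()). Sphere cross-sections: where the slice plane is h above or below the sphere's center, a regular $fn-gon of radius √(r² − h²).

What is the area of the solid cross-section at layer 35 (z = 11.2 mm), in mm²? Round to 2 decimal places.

At z = 11.2 mm: the r=8 sphere contributes a regular 8-gon of circumradius √(8²−3.2²) = 7.332 (area = (8/2)·7.332²·sin(360°/8) = 152.06 mm²); the cylinder at (11.5, 10) is not intersected at this z (z outside [0, 8.5]); Taking the first minus the rest: none of the subtracted shapes is present at this height, so the r=8 sphere is unchanged — area = 152.06 mm². Overall, the cross-section is a single solid region. Net area = 152.06 mm².

152.06 mm²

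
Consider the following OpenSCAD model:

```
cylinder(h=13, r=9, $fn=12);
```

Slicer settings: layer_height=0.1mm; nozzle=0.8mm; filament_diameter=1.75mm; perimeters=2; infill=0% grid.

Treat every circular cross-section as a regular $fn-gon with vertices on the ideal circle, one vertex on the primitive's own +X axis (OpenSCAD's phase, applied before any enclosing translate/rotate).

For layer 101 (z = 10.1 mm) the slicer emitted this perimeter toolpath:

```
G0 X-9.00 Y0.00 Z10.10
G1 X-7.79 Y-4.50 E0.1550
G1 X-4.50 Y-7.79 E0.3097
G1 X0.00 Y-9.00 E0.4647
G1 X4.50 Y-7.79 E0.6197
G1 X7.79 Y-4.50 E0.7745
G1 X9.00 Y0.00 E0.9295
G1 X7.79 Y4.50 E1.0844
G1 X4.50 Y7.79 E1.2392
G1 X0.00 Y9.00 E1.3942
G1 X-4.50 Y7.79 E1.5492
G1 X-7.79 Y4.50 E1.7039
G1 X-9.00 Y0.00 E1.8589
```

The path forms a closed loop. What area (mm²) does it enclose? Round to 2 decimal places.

242.87 mm²

Apply the shoelace formula to the sequence of (X, Y) vertices; enclosed area = 242.87 mm².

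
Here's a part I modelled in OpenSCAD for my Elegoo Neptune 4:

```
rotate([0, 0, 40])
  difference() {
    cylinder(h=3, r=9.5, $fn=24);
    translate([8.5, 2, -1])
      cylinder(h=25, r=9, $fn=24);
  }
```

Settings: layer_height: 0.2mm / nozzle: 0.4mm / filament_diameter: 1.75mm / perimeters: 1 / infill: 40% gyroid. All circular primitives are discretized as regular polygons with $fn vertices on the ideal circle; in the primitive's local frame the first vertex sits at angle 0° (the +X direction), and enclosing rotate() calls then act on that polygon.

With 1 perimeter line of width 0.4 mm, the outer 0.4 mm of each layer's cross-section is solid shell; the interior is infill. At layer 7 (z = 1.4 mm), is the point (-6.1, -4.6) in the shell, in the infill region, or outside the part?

At z = 1.4 mm: the r=9.5 cylinder gives a regular 24-gon of circumradius 9.5 (constant along its height); the r=9 cylinder at (8.5, 2) contributes a regular 24-gon of circumradius 9; After the difference (first − rest): starting from the r=9.5 cylinder, the r=9 cylinder at (8.5, 2) partially overlaps it — only the 111.29 mm² overlap (of its 251.57 mm²) is removed, clipping the outline — 1 connected region; (rotated 40° about Z; rotation is an isometry so areas/perimeters/island counts are preserved). Overall, the cross-section is a single solid region. Undo the 40° rotation: the query point maps to (-7.630, 0.397) in the un-rotated model frame. The nearest boundary edge runs (-9.50, 0.00)→(-9.18, 2.46); distance from the point to it = 1.80 mm. The point is inside the cross-section and 1.80 mm from the nearest boundary — more than the 0.4 mm shell width (1 × 0.4), so it's in the infill interior.

infill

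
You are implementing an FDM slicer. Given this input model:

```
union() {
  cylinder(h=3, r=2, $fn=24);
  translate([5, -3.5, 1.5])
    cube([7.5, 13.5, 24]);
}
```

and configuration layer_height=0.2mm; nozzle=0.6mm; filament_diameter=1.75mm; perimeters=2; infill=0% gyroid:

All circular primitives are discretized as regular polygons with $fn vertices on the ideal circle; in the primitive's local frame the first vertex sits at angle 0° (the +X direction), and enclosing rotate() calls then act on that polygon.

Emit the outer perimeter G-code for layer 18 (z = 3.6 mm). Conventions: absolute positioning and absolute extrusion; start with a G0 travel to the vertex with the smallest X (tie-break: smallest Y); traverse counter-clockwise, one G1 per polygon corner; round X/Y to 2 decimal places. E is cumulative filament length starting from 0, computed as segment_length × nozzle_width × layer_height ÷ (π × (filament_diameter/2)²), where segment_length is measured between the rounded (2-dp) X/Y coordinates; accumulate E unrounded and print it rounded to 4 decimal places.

At z = 3.6 mm: the cylinder does not reach this height (z outside [0, 3]); the cube at (5, -3.5) (footprint 7.5×13.5) is included at this height; Taking the union: only the 7.5×13.5 cube at (5, -3.5) is present, so the union is just that shape — 1 connected region. The outline is a single polygon with 4 vertices. Extrusion per mm of travel: 0.6 × 0.2 / (π × 0.875²) = 0.049890. Accumulating E over each segment gives final E = 2.0954.

G0 X5.00 Y-3.50 Z3.60
G1 X12.50 Y-3.50 E0.3742
G1 X12.50 Y10.00 E1.0477
G1 X5.00 Y10.00 E1.4219
G1 X5.00 Y-3.50 E2.0954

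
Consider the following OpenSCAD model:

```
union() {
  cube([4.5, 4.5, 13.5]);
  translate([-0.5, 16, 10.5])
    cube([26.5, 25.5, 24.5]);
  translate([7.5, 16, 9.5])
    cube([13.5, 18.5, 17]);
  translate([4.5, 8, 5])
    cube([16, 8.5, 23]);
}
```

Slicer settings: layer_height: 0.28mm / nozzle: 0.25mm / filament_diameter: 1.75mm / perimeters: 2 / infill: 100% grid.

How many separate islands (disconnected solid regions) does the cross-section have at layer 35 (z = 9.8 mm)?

2

At z = 9.8 mm: the cube (footprint 4.5×4.5) is included at this height; the cube at (-0.5, 16) is absent (z outside [10.5, 35]); the 13.5×18.5 cube at (7.5, 16) contributes its full rectangle; the cube at (4.5, 8) is present — its section is the full 16×8.5 rectangle; Taking the union: the regions partially overlap (shared area 6.50 mm²), so overlapping operands fuse into one piece — 2 connected regions. Overall, the cross-section has 2 separate islands. Island count = 2.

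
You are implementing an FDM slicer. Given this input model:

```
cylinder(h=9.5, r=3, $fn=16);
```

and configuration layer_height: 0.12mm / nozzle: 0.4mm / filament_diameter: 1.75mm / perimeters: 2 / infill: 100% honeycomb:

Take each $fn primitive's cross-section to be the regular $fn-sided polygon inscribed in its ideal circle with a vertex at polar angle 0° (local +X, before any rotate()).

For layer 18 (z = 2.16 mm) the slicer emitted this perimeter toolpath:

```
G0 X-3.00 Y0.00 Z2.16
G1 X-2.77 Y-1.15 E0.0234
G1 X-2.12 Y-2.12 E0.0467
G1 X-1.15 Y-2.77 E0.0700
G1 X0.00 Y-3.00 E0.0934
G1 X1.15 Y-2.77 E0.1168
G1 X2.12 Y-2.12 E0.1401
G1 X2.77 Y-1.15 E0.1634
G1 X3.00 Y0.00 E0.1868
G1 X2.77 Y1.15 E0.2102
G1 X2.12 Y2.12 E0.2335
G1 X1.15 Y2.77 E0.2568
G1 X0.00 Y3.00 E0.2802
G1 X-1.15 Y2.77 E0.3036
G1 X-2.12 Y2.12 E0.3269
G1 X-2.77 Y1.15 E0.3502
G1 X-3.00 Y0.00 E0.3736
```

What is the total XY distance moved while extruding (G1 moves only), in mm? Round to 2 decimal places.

18.72 mm

Sum the Euclidean lengths of each G1 segment: total = 18.72 mm.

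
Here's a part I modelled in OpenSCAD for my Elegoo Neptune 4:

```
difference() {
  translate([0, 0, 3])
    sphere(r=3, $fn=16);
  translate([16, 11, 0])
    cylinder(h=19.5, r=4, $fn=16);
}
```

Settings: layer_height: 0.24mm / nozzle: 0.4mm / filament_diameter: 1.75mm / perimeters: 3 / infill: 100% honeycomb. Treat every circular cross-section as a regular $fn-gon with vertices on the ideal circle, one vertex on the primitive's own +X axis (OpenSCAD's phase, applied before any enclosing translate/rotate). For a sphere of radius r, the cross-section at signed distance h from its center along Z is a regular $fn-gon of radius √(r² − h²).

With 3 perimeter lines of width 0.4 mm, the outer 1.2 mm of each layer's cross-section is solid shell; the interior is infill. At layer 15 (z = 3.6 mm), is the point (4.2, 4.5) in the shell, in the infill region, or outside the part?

At z = 3.6 mm: the r=3 sphere slices to a regular 16-gon of circumradius 2.939 (√(r²−h²) with h=0.6 from center); the r=4 cylinder at (16, 11) contributes a regular 16-gon of circumradius 4; Taking the first minus the rest: starting from the r=3 sphere, the r=4 cylinder at (16, 11) misses the remaining region (no effect) — 1 connected region. Overall, the cross-section is a single solid region. The nearest boundary edge runs (1.12, 2.72)→(2.08, 2.08); distance from the point to it = 3.22 mm. The point is not inside any of the regions above, so it lies outside the cross-section (3.22 mm from the nearest boundary).

outside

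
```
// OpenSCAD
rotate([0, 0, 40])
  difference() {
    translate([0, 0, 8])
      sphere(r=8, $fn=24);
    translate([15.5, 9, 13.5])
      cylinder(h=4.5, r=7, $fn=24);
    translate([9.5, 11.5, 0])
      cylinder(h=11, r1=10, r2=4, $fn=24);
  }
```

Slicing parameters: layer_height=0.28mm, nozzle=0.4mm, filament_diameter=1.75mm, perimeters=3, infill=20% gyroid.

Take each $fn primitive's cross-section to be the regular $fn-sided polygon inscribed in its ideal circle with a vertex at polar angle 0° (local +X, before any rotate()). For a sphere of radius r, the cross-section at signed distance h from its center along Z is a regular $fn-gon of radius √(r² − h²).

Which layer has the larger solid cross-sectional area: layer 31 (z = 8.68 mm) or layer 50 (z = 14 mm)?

Layer 31 (z = 8.68): the r=8 sphere slices to a regular 24-gon of circumradius 7.971 (√(r²−h²) with h=0.68 from center) (area = (24/2)·7.971²·sin(360°/24) = 197.34 mm²); the cylinder at (15.5, 9) does not reach this height (z outside [13.5, 18]); the cone at (9.5, 11.5): at t=0.789 of its height the radius interpolates to r₁+(r₂−r₁)t = 5.265, giving a regular 24-gon of that circumradius (area = (24/2)·5.265²·sin(360°/24) = 86.11 mm²); After the difference (first − rest): starting from the r=8 sphere (197.34 mm²), the cone at (9.5, 11.5) misses the remaining region (no effect) — area = 197.34 mm²; (whole slice rotated 40° about Z — lengths, areas and connectivity unchanged). So its area = 197.34 mm². Layer 50 (z = 14): the r=8 sphere slices to a regular 24-gon of circumradius 5.292 (√(r²−h²) with h=6 from center) (area = (24/2)·5.292²·sin(360°/24) = 86.96 mm²); the r=7 cylinder at (15.5, 9) gives a regular 24-gon of circumradius 7 (constant along its height) (area = (24/2)·7.000²·sin(360°/24) = 152.19 mm²); the cone at (9.5, 11.5) is absent (z outside [0, 11]); After the difference (first − rest): starting from the r=8 sphere (86.96 mm²), the r=7 cylinder at (15.5, 9) misses the remaining region (no effect) — area = 86.96 mm²; (whole slice rotated 40° about Z — lengths, areas and connectivity unchanged). So its area = 86.96 mm². Layer 31 is larger (197.34 vs 86.96 mm²).

layer 31 (z = 8.68 mm)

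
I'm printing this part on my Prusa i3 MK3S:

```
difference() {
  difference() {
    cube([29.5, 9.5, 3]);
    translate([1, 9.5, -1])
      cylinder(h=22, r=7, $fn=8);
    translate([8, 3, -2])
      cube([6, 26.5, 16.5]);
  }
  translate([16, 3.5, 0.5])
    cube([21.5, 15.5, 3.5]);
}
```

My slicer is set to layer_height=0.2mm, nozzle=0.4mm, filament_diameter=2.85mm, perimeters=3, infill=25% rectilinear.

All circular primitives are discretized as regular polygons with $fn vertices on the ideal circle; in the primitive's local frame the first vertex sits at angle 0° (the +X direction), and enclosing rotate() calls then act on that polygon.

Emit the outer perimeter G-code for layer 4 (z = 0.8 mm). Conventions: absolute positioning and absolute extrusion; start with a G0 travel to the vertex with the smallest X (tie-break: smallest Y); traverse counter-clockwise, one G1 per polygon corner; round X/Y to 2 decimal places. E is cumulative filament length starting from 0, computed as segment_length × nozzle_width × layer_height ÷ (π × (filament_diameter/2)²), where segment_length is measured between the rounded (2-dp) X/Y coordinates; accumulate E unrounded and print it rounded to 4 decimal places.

At z = 0.8 mm: the cube (footprint 29.5×9.5) is included at this height; the r=7 cylinder at (1, 9.5) contributes a regular 8-gon of circumradius 7; the 6×26.5 cube at (8, 3) contributes its full rectangle; After the difference (first − rest): starting from the 29.5×9.5 cube, the r=7 cylinder at (1, 9.5) partially overlaps it — only the 41.44 mm² overlap (of its 138.59 mm²) is removed, clipping the outline; the 6×26.5 cube at (8, 3) partially overlaps it — only the 39.00 mm² overlap (of its 159.00 mm²) is removed, clipping the outline — 1 connected region; the cube at (16, 3.5) is present — its section is the full 21.5×15.5 rectangle; After the difference (first − rest): starting from the result so far, the 21.5×15.5 cube at (16, 3.5) partially overlaps it — only the 81.00 mm² overlap (of its 333.25 mm²) is removed, clipping the outline — 1 connected region. The outline is a single polygon with 12 vertices. Extrusion per mm of travel: 0.4 × 0.2 / (π × 1.425²) = 0.012540. Accumulating E over each segment gives final E = 1.1061.

G0 X0.00 Y0.00 Z0.80
G1 X29.50 Y0.00 E0.3699
G1 X29.50 Y3.50 E0.4138
G1 X16.00 Y3.50 E0.5831
G1 X16.00 Y9.50 E0.6584
G1 X14.00 Y9.50 E0.6835
G1 X14.00 Y3.00 E0.7650
G1 X8.00 Y3.00 E0.8402
G1 X8.00 Y9.50 E0.9217
G1 X5.95 Y4.55 E0.9889
G1 X1.00 Y2.50 E1.0561
G1 X0.00 Y2.91 E1.0696
G1 X0.00 Y0.00 E1.1061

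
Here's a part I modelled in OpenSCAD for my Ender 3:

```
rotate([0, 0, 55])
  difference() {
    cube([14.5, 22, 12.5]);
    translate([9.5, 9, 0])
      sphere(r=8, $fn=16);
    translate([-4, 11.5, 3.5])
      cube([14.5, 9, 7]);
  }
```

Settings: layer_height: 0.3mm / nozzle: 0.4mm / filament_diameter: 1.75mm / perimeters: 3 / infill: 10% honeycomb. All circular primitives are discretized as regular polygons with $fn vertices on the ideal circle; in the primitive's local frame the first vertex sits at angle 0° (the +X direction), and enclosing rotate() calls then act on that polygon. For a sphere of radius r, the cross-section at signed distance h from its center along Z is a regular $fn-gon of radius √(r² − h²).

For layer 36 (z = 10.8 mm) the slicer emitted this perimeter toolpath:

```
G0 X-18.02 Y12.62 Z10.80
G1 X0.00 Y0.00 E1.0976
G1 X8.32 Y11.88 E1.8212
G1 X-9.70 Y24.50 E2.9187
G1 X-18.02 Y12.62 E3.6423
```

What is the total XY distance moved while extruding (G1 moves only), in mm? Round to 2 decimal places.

73.01 mm

Sum the Euclidean lengths of each G1 segment: total = 73.01 mm.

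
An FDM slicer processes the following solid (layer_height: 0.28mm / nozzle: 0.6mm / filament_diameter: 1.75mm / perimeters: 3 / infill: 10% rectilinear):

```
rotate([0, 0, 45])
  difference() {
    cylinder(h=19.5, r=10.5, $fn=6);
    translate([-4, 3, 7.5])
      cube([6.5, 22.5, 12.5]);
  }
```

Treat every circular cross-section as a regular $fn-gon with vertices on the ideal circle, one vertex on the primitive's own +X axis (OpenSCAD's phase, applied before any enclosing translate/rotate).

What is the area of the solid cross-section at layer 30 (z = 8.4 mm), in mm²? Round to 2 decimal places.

246.83 mm²

At z = 8.4 mm: the r=10.5 cylinder contributes a regular 6-gon of circumradius 10.5 (area = (6/2)·10.500²·sin(360°/6) = 286.44 mm²); the 6.5×22.5 cube at (-4, 3) contributes its full rectangle (area 146.25 mm²); Taking the first minus the rest: starting from the r=10.5 cylinder (286.44 mm²), the 6.5×22.5 cube at (-4, 3) partially overlaps it — only the 39.61 mm² overlap (of its 146.25 mm²) is removed, clipping the outline — area = 246.83 mm²; (rotated 45° about Z; rotation is an isometry so areas/perimeters/island counts are preserved). Overall, the cross-section is a single solid region. Net area = 246.83 mm².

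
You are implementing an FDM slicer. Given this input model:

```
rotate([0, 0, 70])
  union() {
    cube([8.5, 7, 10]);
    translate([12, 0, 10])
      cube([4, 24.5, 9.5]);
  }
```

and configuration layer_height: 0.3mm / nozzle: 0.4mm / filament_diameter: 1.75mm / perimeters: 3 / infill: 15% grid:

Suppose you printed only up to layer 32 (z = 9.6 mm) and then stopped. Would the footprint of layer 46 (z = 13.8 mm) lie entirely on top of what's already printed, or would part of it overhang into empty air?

part overhangs

Compare the two slices. At z = 9.6: the cube (footprint 8.5×7) is included at this height (area 59.50 mm²); the cube at (12, 0) is not intersected at this z (z outside [10, 19.5]); Taking the union: only the 8.5×7 cube is present, so the union is just that shape — area = 59.50 mm²; (rotated 70° about Z; rotation is an isometry so areas/perimeters/island counts are preserved). At z = 13.8: the cube is not intersected at this z (z outside [0, 10]); the cube at (12, 0) is present — its section is the full 4×24.5 rectangle (area 98.00 mm²); Taking the union: only the 4×24.5 cube at (12, 0) is present, so the union is just that shape — area = 98.00 mm²; (rotated 70° about Z; rotation is an isometry so areas/perimeters/island counts are preserved). Checking containment: at z = 13.8 the cross-section extends beyond the z = 9.6 cross-section by about 98.00 mm².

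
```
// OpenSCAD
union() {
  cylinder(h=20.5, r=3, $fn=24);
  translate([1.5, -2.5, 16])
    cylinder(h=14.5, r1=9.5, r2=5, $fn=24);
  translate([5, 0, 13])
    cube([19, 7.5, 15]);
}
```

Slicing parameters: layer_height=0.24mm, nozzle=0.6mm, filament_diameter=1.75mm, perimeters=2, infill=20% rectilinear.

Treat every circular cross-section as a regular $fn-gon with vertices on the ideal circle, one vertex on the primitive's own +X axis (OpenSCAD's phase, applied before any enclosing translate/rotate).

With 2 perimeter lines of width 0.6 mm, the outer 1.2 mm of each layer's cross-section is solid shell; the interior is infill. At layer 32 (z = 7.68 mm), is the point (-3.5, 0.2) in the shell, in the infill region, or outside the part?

At z = 7.68 mm: the r=3 cylinder gives a regular 24-gon of circumradius 3 (constant along its height); the cone at (1.5, -2.5) does not reach this height (z outside [16, 30.5]); the cube at (5, 0) does not reach this height (z outside [13, 28]); Taking the union: only the r=3 cylinder is present, so the union is just that shape — 1 connected region. Overall, the cross-section is a single solid region. The nearest boundary edge runs (-2.90, 0.78)→(-3.00, 0.00); distance from the point to it = 0.52 mm. The point is not inside any of the regions above, so it lies outside the cross-section (0.52 mm from the nearest boundary).

outside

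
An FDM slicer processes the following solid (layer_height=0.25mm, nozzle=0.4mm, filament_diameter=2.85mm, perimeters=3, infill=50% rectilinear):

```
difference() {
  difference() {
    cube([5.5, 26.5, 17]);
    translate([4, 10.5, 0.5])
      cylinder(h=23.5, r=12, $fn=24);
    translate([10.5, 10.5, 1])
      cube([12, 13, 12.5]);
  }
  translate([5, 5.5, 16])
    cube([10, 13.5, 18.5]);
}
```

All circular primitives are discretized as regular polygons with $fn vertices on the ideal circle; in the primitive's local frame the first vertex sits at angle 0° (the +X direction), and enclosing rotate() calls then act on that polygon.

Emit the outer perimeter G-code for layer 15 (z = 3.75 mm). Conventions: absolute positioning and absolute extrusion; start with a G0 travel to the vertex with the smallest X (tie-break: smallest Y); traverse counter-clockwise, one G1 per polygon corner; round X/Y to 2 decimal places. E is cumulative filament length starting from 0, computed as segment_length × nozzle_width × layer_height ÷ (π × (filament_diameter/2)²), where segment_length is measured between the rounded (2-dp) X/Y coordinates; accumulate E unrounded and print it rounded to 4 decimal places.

G0 X0.00 Y21.72 Z3.75
G1 X0.89 Y22.09 E0.0151
G1 X4.00 Y22.50 E0.0643
G1 X5.50 Y22.30 E0.0880
G1 X5.50 Y26.50 E0.1538
G1 X0.00 Y26.50 E0.2401
G1 X0.00 Y21.72 E0.3150

At z = 3.75 mm: the cube (footprint 5.5×26.5) is included at this height; the r=12 cylinder at (4, 10.5) contributes a regular 24-gon of circumradius 12; the 12×13 cube at (10.5, 10.5) contributes its full rectangle; Taking the first minus the rest: starting from the 5.5×26.5 cube, the r=12 cylinder at (4, 10.5) partially overlaps it — only the 122.44 mm² overlap (of its 447.24 mm²) is removed, clipping the outline; the 12×13 cube at (10.5, 10.5) misses the remaining region (no effect) — 1 connected region; the cube at (5, 5.5) does not reach this height (z outside [16, 34.5]); Taking the first minus the rest: none of the subtracted shapes is present at this height, so the result so far is unchanged — 1 connected region. The outline is a single polygon with 6 vertices. Extrusion per mm of travel: 0.4 × 0.25 / (π × 1.425²) = 0.015675. Accumulating E over each segment gives final E = 0.3150.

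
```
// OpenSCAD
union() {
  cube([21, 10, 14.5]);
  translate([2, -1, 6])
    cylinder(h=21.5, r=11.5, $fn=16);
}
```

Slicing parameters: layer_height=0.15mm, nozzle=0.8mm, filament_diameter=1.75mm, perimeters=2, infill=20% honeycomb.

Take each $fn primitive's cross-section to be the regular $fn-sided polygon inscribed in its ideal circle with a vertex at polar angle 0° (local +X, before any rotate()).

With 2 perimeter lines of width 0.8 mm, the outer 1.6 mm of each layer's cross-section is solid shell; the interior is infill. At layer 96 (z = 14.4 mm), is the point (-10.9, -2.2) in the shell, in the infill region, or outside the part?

At z = 14.4 mm: the cube (footprint 21×10) is included at this height; the cylinder at (2, -1): section is a regular 16-gon, circumradius r=11.5; Taking the union: the regions partially overlap (shared area 109.19 mm²), so overlapping operands fuse into one piece — 1 connected region. Overall, the cross-section is a single solid region. The nearest boundary edge runs (-8.62, -5.40)→(-9.50, -1.00); distance from the point to it = 1.61 mm. The point is not inside any of the regions above, so it lies outside the cross-section (1.61 mm from the nearest boundary).

outside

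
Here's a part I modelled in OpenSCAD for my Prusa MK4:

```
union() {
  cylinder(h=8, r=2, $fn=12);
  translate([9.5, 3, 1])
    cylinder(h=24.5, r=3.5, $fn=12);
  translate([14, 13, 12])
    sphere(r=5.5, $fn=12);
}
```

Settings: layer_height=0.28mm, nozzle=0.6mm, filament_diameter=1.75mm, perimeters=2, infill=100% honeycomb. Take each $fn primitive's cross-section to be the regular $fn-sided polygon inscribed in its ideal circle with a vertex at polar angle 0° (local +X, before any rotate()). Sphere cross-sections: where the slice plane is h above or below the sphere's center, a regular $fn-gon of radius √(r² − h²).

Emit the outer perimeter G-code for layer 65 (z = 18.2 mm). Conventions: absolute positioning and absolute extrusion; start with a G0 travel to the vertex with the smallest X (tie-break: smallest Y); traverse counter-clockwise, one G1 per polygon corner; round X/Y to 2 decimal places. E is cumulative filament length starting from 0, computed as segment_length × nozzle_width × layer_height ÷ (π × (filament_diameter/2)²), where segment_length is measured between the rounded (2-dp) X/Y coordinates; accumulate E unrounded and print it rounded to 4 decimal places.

At z = 18.2 mm: the cylinder is not intersected at this z (z outside [0, 8]); the r=3.5 cylinder at (9.5, 3) contributes a regular 12-gon of circumradius 3.5; the sphere at (14, 13) does not reach this height (|z−center|=6.200 > r=5.5); Combining (union): only the r=3.5 cylinder at (9.5, 3) is present, so the union is just that shape — 1 connected region. The outline is a single polygon with 12 vertices. Extrusion per mm of travel: 0.6 × 0.28 / (π × 0.875²) = 0.069846. Accumulating E over each segment gives final E = 1.5182.

G0 X6.00 Y3.00 Z18.20
G1 X6.47 Y1.25 E0.1266
G1 X7.75 Y-0.03 E0.2530
G1 X9.50 Y-0.50 E0.3796
G1 X11.25 Y-0.03 E0.5061
G1 X12.53 Y1.25 E0.6326
G1 X13.00 Y3.00 E0.7591
G1 X12.53 Y4.75 E0.8857
G1 X11.25 Y6.03 E1.0121
G1 X9.50 Y6.50 E1.1387
G1 X7.75 Y6.03 E1.2652
G1 X6.47 Y4.75 E1.3917
G1 X6.00 Y3.00 E1.5182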